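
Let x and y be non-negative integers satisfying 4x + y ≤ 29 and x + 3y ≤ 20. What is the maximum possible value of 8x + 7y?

76

(x,y)=(6,4) is feasible, giving 76.
(x,y)=(5,5) is feasible, giving 75.
No feasible integer point exceeds 76.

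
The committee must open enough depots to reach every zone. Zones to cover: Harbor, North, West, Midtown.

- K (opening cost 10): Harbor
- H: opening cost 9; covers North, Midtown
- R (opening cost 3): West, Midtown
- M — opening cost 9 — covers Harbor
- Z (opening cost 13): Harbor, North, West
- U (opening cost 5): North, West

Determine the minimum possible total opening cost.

The greedy cost-per-new-zone heuristic would pick R, U, and M for 17, but a cheaper cover exists.
Choose R and Z: together they cover Harbor, North, West, Midtown — every zone.
Total opening cost: 3 + 13 = 16.
No cover costs less than 16.

16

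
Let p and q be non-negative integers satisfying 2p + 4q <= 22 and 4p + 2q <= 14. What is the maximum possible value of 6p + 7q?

(p,q)=(1,5): 2·1+4·5=22≤22, 4·1+2·5=14≤14, objective 41.
(p,q)=(0,5): 2·0+4·5=20≤22, 4·0+2·5=10≤14, objective 35.
(p,q)=(1,4): 2·1+4·4=18≤22, 4·1+2·4=12≤14, objective 34.
(p,q)=(0,4): 2·0+4·4=16≤22, 4·0+2·4=8≤14, objective 28.
The best lattice point is (1,5), giving 41.

41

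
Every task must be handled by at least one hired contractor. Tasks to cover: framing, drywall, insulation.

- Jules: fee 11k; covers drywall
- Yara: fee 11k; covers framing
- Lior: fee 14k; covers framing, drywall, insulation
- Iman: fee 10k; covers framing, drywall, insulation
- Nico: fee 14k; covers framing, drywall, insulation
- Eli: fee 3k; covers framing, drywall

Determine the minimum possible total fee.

The greedy cost-per-new-task heuristic would pick Eli and Iman for 13, but a cheaper cover exists.
Iman alone covers framing, drywall, insulation — every task.
Total fee: 10.
No cover costs less than 10.

10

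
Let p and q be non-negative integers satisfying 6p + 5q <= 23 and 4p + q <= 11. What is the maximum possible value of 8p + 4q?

24

The continuous relaxation peaks at (2.29, 1.86) with value 25.71; rounding to a feasible lattice point costs some objective.
(p,q)=(2,2): 6·2+5·2=22≤23, 4·2+1·2=10≤11, objective 24.
(p,q)=(2,1): 6·2+5·1=17≤23, 4·2+1·1=9≤11, objective 20.
(p,q)=(1,3): 6·1+5·3=21≤23, 4·1+1·3=7≤11, objective 20.
(p,q)=(1,2): 6·1+5·2=16≤23, 4·1+1·2=6≤11, objective 16.
Maximum is 24 at (p,q)=(2,2).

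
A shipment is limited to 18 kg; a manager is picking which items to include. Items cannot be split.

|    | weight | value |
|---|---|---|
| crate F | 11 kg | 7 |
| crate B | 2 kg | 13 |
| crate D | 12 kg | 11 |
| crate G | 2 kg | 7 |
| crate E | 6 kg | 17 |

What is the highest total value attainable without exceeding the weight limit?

This is a 0-1 knapsack instance.
Allowing fractional choices, the relaxed optimum would be about 44.3, but items are indivisible.
crate B + crate E: weight 2 + 6 = 8 ≤ 18, value 13 + 17 = 30.
crate B + crate G + crate E: weight 2 + 2 + 6 = 10 ≤ 18, value 13 + 7 + 17 = 37.
crate B + crate D + crate G: weight 2 + 12 + 2 = 16 ≤ 18, value 13 + 11 + 7 = 31.
Best is crate B, crate G, and crate E with total value 37.

37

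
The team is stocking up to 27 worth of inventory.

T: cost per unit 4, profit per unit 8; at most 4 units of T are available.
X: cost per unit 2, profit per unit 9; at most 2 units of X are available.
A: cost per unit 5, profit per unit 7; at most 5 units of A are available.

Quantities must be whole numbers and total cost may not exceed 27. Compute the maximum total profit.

57

This is a bounded integer knapsack.
X has the best ratio (9/2); taking only X gives at most 2×9 = 18 (stopped by the supply cap of 2).
Mixing does better — 4×T, 2×X, and 1×A: cost 25 ≤ 27, profit 4·8 + 2·9 + 1·7 = 57.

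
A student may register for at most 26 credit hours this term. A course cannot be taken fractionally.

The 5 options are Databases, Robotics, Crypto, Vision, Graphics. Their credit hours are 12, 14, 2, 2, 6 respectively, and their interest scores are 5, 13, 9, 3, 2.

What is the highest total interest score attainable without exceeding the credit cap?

27

This is an integer program with binary decision variables.
Robotics + Crypto + Vision + Graphics: credit hours 14 + 2 + 2 + 6 = 24 ≤ 26, interest score 13 + 9 + 3 + 2 = 27.
Robotics + Crypto + Vision: credit hours 14 + 2 + 2 = 18 ≤ 26, interest score 13 + 9 + 3 = 25.
Best is Robotics, Crypto, Vision, and Graphics with total interest score 27.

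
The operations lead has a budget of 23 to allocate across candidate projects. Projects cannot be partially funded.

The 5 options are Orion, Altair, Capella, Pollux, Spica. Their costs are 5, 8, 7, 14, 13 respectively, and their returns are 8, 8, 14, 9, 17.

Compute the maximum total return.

Allowing fractional choices, the relaxed optimum would be about 36.4, but projects are indivisible.
Orion + Spica: cost 5 + 13 = 18 ≤ 23, return 8 + 17 = 25.
Capella + Spica: cost 7 + 13 = 20 ≤ 23, return 14 + 17 = 31.
Orion + Altair + Capella: cost 5 + 8 + 7 = 20 ≤ 23, return 8 + 8 + 14 = 30.
Best is Capella and Spica with total return 31.

31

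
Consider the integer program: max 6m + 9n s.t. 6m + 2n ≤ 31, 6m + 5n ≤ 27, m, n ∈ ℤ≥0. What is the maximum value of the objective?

The continuous relaxation peaks at (0, 5.4) with value 48.60; rounding to a feasible lattice point costs some objective.
(m,n)=(0,5): 6·0+2·5=10≤31, 6·0+5·5=25≤27, objective 45.
(m,n)=(1,4): 6·1+2·4=14≤31, 6·1+5·4=26≤27, objective 42.
Maximum is 45 at (m,n)=(0,5).

45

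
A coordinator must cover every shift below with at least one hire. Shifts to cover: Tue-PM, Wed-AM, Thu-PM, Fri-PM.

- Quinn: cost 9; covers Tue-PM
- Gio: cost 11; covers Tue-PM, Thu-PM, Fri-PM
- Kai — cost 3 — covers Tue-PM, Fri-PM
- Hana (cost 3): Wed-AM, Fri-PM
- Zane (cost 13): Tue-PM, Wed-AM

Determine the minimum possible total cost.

Choose Gio and Hana: together they cover Tue-PM, Wed-AM, Thu-PM, Fri-PM — every shift.
Total cost: 11 + 3 = 14.

14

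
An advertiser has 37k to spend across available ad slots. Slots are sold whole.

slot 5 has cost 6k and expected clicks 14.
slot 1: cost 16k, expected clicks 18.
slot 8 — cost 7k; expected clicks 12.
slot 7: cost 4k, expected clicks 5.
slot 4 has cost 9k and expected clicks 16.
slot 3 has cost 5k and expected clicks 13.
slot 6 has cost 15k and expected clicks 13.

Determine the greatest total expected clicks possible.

61

This is a 0-1 knapsack instance.
slot 1 + slot 8 + slot 4 + slot 3: cost 16 + 7 + 9 + 5 = 37 ≤ 37, expected clicks 18 + 12 + 16 + 13 = 59.
slot 5 + slot 1 + slot 4 + slot 3: cost 6 + 16 + 9 + 5 = 36 ≤ 37, expected clicks 14 + 18 + 16 + 13 = 61.
slot 5 + slot 8 + slot 7 + slot 4 + slot 3: cost 6 + 7 + 4 + 9 + 5 = 31 ≤ 37, expected clicks 14 + 12 + 5 + 16 + 13 = 60.
Best is slot 5, slot 1, slot 4, and slot 3 with total expected clicks 61.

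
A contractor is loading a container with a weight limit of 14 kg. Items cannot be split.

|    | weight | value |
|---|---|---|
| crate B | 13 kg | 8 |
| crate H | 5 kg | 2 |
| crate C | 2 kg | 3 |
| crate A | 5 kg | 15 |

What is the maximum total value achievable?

Allowing fractional choices, the relaxed optimum would be about 22.3, but items are indivisible.
crate C + crate A: weight 2 + 5 = 7 ≤ 14, value 3 + 15 = 18.
crate H + crate C + crate A: weight 5 + 2 + 5 = 12 ≤ 14, value 2 + 3 + 15 = 20.
crate H + crate A: weight 5 + 5 = 10 ≤ 14, value 2 + 15 = 17.
Best is crate H, crate C, and crate A with total value 20.

20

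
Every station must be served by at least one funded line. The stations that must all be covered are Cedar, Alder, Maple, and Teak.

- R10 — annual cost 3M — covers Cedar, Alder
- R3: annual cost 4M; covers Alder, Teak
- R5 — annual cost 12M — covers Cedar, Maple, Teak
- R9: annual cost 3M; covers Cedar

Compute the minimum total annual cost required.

15

The greedy cost-per-new-station heuristic would pick R10, R3, and R5 for 19, but a cheaper cover exists.
Choose R10 and R5: together they cover Cedar, Alder, Maple, Teak — every station.
Total annual cost: 3 + 12 = 15.
No cover costs less than 15.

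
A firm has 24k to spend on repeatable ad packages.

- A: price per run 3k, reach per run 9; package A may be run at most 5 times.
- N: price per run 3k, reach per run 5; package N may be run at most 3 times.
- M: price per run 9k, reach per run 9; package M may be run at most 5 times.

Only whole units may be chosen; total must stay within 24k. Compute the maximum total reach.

5×A and 2×N: price 21 ≤ 24, reach 5·9 + 2·5 = 55.
5×A and 3×N: price 24 ≤ 24, reach 5·9 + 3·5 = 60.
Best is 60.

60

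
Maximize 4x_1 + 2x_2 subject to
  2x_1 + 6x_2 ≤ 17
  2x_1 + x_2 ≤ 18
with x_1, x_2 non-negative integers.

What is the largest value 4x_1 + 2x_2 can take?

32

Relaxing integrality, the LP optimum is 34.00 at (x_1,x_2) = (8.5, 0), which is not an integer point.
(x_1,x_2)=(8,0) is feasible, giving 32.
(x_1,x_2)=(7,0) is feasible, giving 28.
No feasible integer point exceeds 32.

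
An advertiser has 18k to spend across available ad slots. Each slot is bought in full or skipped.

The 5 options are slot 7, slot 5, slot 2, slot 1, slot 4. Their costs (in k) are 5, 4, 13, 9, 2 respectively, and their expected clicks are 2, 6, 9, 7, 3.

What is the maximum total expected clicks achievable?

16

slot 5 + slot 2: cost 4 + 13 = 17 ≤ 18, expected clicks 6 + 9 = 15.
slot 5 + slot 1 + slot 4: cost 4 + 9 + 2 = 15 ≤ 18, expected clicks 6 + 7 + 3 = 16.
Best is slot 5, slot 1, and slot 4 with total expected clicks 16.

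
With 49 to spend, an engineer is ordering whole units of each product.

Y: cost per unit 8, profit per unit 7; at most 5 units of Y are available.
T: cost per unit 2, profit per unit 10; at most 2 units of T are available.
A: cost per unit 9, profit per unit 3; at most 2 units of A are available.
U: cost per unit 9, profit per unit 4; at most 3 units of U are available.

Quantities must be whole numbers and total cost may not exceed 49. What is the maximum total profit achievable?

55

T has the best ratio (10/2); taking only T gives at most 2×10 = 20 (stopped by the supply cap of 2).
Mixing does better — 5×Y and 2×T: cost 44 ≤ 49, profit 5·7 + 2·10 = 55.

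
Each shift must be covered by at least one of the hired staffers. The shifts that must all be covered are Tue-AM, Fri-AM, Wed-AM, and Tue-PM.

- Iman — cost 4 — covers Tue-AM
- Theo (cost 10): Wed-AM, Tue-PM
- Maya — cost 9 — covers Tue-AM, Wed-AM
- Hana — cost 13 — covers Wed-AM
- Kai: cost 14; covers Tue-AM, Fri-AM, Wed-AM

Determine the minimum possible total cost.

24

This is an integer covering problem.
The greedy cost-per-new-shift heuristic would pick Iman, Theo, and Kai for 28, but a cheaper cover exists.
Choose Theo and Kai: together they cover Tue-AM, Fri-AM, Wed-AM, Tue-PM — every shift.
Total cost: 10 + 14 = 24.
No cover costs less than 24.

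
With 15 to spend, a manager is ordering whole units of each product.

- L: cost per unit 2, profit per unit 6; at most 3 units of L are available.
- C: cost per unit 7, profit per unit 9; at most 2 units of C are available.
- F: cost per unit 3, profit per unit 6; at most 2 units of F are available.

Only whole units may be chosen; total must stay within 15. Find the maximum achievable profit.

30

L has the best ratio (6/2); taking only L gives at most 3×6 = 18 (stopped by the supply cap of 3).
Mixing does better — 3×L and 2×F: cost 12 ≤ 15, profit 3·6 + 2·6 = 30.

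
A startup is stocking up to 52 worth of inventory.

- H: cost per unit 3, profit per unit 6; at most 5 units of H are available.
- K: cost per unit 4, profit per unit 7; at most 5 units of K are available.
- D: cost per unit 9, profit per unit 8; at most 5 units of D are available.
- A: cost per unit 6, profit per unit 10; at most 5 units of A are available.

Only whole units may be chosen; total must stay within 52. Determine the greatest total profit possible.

This is a bounded integer knapsack.
Take 4×H, 4×K, and 4×A: cost 52 ≤ 52, profit 4·6 + 4·7 + 4·10 = 92.
No other integer combination yields more.

92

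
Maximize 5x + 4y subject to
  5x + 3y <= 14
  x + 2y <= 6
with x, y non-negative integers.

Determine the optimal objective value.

The continuous relaxation peaks at (1.43, 2.29) with value 16.29; rounding to a feasible lattice point costs some objective.
(x,y)=(2,1): 5·2+3·1=13≤14, 1·2+2·1=4≤6, objective 14.
(x,y)=(1,2): 5·1+3·2=11≤14, 1·1+2·2=5≤6, objective 13.
Maximum is 14 at (x,y)=(2,1).

14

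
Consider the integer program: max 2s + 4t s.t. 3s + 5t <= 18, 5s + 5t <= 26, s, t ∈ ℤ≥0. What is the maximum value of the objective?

14

Relaxing integrality, the LP optimum is 14.40 at (s,t) = (0, 3.6), which is not an integer point.
(s,t)=(1,3) is feasible, giving 14.
(s,t)=(0,3) is feasible, giving 12.
No feasible integer point exceeds 14.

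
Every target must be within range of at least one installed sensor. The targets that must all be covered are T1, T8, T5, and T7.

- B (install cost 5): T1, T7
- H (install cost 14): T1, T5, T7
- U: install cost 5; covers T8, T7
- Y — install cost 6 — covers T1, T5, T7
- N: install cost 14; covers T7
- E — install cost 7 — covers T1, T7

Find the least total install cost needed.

11

Choose U and Y: together they cover T1, T8, T5, T7 — every target.
Total install cost: 5 + 6 = 11.
No cover costs less than 11.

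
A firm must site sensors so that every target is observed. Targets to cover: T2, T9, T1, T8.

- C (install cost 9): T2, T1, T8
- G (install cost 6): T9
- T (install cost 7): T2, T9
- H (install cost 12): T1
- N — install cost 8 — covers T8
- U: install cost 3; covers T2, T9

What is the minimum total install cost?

12

Choose C and U: together they cover T2, T9, T1, T8 — every target.
Total install cost: 9 + 3 = 12.
No cover costs less than 12.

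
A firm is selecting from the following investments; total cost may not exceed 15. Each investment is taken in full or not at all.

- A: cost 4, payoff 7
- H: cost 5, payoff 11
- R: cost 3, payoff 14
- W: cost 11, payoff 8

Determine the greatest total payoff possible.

Take A, H, and R: cost 4 + 5 + 3 = 12 ≤ 15, payoff 7 + 11 + 14 = 32.
No other feasible combination does better.

32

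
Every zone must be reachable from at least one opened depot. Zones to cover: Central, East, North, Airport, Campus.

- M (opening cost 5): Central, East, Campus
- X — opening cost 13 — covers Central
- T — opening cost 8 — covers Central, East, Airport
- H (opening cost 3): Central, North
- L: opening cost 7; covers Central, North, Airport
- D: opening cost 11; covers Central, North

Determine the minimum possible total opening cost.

The greedy cost-per-new-zone heuristic would pick H, M, and L for 15, but a cheaper cover exists.
Choose M and L: together they cover Central, East, North, Airport, Campus — every zone.
Total opening cost: 5 + 7 = 12.
No cover costs less than 12.

12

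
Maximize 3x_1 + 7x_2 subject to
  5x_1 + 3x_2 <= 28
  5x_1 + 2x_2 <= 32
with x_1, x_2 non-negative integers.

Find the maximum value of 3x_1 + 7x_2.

63

(x_1,x_2)=(0,9) is feasible, giving 63.
(x_1,x_2)=(0,8) is feasible, giving 56.
Maximum is 63 at (x_1,x_2)=(0,9).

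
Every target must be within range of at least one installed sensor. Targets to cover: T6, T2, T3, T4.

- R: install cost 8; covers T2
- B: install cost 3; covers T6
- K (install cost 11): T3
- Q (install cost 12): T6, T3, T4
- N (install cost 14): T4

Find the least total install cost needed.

20

The greedy cost-per-new-target heuristic would pick B, Q, and R for 23, but a cheaper cover exists.
Choose R and Q: together they cover T6, T2, T3, T4 — every target.
Total install cost: 8 + 12 = 20.
No cover costs less than 20.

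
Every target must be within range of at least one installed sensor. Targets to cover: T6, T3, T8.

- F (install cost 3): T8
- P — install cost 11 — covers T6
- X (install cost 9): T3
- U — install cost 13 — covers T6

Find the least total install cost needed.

Choose F, P, and X: together they cover T6, T3, T8 — every target.
Total install cost: 3 + 11 + 9 = 23.

23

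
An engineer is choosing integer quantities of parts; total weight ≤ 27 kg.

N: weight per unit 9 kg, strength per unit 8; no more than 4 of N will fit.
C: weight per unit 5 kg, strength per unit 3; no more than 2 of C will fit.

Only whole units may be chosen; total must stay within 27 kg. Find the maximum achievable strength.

This is a bounded integer knapsack.
N has the best ratio (8/9); taking only N gives at most 3×8 = 24 (stopped by the weight limit).
Optimal: 3×N: weight 27 ≤ 27, strength 3·8 = 24.

24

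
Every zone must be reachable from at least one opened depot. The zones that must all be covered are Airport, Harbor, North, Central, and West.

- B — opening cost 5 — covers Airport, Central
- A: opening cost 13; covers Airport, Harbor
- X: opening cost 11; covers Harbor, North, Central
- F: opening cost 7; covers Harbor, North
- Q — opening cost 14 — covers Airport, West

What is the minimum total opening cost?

25

The greedy cost-per-new-zone heuristic would pick B, F, and Q for 26, but a cheaper cover exists.
Choose X and Q: together they cover Airport, Harbor, North, Central, West — every zone.
Total opening cost: 11 + 14 = 25.
No cover costs less than 25.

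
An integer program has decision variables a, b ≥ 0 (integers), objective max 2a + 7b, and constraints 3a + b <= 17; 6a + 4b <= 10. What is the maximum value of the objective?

14

Relaxing integrality, the LP optimum is 17.50 at (a,b) = (0, 2.5), which is not an integer point.
(a,b)=(0,2) is feasible, giving 14.
(a,b)=(1,1) is feasible, giving 9.
(a,b)=(0,1) is feasible, giving 7.
Maximum is 14 at (a,b)=(0,2).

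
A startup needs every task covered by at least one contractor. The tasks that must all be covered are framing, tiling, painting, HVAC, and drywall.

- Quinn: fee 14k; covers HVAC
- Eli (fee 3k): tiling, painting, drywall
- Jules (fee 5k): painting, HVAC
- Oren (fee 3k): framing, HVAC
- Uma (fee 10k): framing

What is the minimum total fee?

This is a weighted set-cover instance.
Choose Eli and Oren: together they cover framing, tiling, painting, HVAC, drywall — every task.
Total fee: 3 + 3 = 6.
No cover costs less than 6.

6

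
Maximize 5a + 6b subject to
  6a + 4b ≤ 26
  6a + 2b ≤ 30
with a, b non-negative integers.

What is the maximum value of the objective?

(a,b)=(0,6) is feasible, giving 36.
(a,b)=(1,5) is feasible, giving 35.
(a,b)=(0,5) is feasible, giving 30.
No feasible integer point exceeds 36.

36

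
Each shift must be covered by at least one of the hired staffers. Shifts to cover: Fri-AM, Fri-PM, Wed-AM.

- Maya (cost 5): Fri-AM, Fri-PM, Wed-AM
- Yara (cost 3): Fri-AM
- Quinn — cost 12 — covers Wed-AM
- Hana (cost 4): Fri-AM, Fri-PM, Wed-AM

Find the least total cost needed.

4

Hana alone covers Fri-AM, Fri-PM, Wed-AM — every shift.
Total cost: 4.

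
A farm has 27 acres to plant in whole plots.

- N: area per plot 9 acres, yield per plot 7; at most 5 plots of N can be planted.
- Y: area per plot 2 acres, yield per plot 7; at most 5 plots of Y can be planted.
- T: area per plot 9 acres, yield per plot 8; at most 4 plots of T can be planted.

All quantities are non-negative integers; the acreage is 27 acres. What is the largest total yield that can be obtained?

This is a bounded integer knapsack.
5×Y and 1×T: area 19 ≤ 27, yield 5·7 + 1·8 = 43.
4×Y and 2×T: area 26 ≤ 27, yield 4·7 + 2·8 = 44.
Best is 44.

44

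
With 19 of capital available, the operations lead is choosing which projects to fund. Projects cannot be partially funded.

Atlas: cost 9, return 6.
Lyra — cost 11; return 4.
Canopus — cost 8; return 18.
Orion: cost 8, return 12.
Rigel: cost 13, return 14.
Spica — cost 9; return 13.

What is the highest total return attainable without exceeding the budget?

31

Canopus + Spica: cost 8 + 9 = 17 ≤ 19, return 18 + 13 = 31.
Canopus + Orion: cost 8 + 8 = 16 ≤ 19, return 18 + 12 = 30.
Orion + Spica: cost 8 + 9 = 17 ≤ 19, return 12 + 13 = 25.
Best is Canopus and Spica with total return 31.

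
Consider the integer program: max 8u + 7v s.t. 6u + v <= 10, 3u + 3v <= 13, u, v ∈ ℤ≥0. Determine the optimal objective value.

29

The continuous relaxation peaks at (1.13, 3.2) with value 31.47; rounding to a feasible lattice point costs some objective.
(u,v)=(1,3): 6·1+1·3=9≤10, 3·1+3·3=12≤13, objective 29.
(u,v)=(0,4): 6·0+1·4=4≤10, 3·0+3·4=12≤13, objective 28.
(u,v)=(1,2): 6·1+1·2=8≤10, 3·1+3·2=9≤13, objective 22.
The best lattice point is (1,3), giving 29.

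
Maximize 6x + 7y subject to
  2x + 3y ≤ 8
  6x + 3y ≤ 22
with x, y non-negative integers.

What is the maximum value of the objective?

(x,y)=(1,2) is feasible, giving 20.
(x,y)=(2,1) is feasible, giving 19.
(x,y)=(3,0) is feasible, giving 18.
The best lattice point is (1,2), giving 20.

20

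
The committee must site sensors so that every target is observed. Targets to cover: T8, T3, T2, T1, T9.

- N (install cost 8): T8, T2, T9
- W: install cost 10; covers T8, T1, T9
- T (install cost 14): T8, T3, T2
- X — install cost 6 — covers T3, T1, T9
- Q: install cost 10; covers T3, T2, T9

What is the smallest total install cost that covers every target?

This is a weighted set-cover instance.
Choose N and X: together they cover T8, T3, T2, T1, T9 — every target.
Total install cost: 8 + 6 = 14.

14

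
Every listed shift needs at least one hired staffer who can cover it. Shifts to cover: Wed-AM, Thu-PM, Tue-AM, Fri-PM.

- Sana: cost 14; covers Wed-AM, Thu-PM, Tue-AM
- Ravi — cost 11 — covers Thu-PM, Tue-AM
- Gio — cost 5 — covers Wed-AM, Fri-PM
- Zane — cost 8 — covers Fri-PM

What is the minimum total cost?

16

Choose Ravi and Gio: together they cover Wed-AM, Thu-PM, Tue-AM, Fri-PM — every shift.
Total cost: 11 + 5 = 16.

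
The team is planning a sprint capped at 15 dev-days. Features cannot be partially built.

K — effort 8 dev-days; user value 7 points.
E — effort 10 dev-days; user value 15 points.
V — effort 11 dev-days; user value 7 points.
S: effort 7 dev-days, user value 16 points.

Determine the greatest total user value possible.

23

Take K and S: effort 8 + 7 = 15 ≤ 15, user value 7 + 16 = 23.
No other feasible combination does better.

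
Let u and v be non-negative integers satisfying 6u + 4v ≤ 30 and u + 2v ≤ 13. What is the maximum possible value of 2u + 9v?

(u,v)=(1,6): 6·1+4·6=30≤30, 1·1+2·6=13≤13, objective 56.
(u,v)=(0,6): 6·0+4·6=24≤30, 1·0+2·6=12≤13, objective 54.
(u,v)=(1,5): 6·1+4·5=26≤30, 1·1+2·5=11≤13, objective 47.
(u,v)=(0,5): 6·0+4·5=20≤30, 1·0+2·5=10≤13, objective 45.
The best lattice point is (1,6), giving 56.

56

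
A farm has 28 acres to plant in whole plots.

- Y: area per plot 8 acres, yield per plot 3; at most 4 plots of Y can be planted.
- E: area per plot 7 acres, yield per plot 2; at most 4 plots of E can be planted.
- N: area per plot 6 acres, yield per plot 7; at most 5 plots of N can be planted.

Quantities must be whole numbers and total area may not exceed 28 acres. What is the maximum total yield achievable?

This is a bounded integer knapsack.
N has the best ratio (7/6); taking only N gives at most 4×7 = 28 (stopped by the area limit).
Optimal: 4×N: area 24 ≤ 28, yield 4·7 = 28.

28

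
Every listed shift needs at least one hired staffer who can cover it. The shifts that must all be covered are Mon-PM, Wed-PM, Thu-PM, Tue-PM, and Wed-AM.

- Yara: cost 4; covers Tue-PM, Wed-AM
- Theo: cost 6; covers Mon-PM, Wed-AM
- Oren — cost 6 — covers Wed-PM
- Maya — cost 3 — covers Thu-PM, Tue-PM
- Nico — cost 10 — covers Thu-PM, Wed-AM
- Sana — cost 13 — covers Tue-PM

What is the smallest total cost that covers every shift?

Choose Theo, Oren, and Maya: together they cover Mon-PM, Wed-PM, Thu-PM, Tue-PM, Wed-AM — every shift.
Total cost: 6 + 6 + 3 = 15.
No cover costs less than 15.

15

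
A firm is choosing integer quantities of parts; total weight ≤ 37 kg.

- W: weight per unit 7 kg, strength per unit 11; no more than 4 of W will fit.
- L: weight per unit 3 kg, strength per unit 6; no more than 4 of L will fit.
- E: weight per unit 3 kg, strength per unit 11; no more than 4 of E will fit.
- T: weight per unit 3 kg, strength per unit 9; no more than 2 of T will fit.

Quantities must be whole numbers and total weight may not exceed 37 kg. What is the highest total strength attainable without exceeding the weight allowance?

This is a bounded integer knapsack.
E has the best ratio (11/3); taking only E gives at most 4×11 = 44 (stopped by the supply cap of 4).
Mixing does better — 1×W, 4×L, 4×E, and 2×T: weight 37 ≤ 37, strength 1·11 + 4·6 + 4·11 + 2·9 = 97.

97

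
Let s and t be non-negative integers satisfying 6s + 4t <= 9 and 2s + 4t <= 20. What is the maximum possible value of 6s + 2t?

6

(s,t)=(1,0) is feasible, giving 6.
(s,t)=(0,1) is feasible, giving 2.
(s,t)=(0,0) is feasible, giving 0.
The best lattice point is (1,0), giving 6.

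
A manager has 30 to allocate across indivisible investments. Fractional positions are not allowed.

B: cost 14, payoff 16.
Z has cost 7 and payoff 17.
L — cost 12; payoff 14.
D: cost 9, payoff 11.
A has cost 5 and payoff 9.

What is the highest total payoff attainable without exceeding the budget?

44

Treat it as a binary knapsack problem.
Allowing fractional choices, the relaxed optimum would be about 47.5, but investments are indivisible.
B + Z + A: cost 14 + 7 + 5 = 26 ≤ 30, payoff 16 + 17 + 9 = 42.
B + Z + D: cost 14 + 7 + 9 = 30 ≤ 30, payoff 16 + 17 + 11 = 44.
Z + L + D: cost 7 + 12 + 9 = 28 ≤ 30, payoff 17 + 14 + 11 = 42.
Best is B, Z, and D with total payoff 44.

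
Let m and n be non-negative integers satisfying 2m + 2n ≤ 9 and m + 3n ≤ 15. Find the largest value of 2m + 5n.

Relaxing integrality, the LP optimum is 22.50 at (m,n) = (0, 4.5), which is not an integer point.
(m,n)=(0,4) is feasible, giving 20.
(m,n)=(1,3) is feasible, giving 17.
Maximum is 20 at (m,n)=(0,4).

20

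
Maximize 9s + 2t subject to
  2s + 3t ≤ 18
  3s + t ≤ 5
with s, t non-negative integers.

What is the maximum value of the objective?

13

Relaxing integrality, the LP optimum is 15.00 at (s,t) = (1.67, 0), which is not an integer point.
(s,t)=(1,2): 2·1+3·2=8≤18, 3·1+1·2=5≤5, objective 13.
(s,t)=(1,1): 2·1+3·1=5≤18, 3·1+1·1=4≤5, objective 11.
No feasible integer point exceeds 13.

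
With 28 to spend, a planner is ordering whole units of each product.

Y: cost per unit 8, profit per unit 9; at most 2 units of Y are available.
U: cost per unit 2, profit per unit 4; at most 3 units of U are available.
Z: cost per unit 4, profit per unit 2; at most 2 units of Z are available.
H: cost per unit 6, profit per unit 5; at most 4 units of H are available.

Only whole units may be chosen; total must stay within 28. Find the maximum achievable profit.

35

2×Y, 3×U, and 1×Z: cost 26 ≤ 28, profit 2·9 + 3·4 + 1·2 = 32.
2×Y, 3×U, and 1×H: cost 28 ≤ 28, profit 2·9 + 3·4 + 1·5 = 35.
Best is 35.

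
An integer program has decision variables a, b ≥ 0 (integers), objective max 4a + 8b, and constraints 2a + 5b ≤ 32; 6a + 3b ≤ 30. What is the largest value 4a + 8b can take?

Relaxing integrality, the LP optimum is 53.00 at (a,b) = (2.25, 5.5), which is not an integer point.
(a,b)=(1,6): 2·1+5·6=32≤32, 6·1+3·6=24≤30, objective 52.
(a,b)=(0,6): 2·0+5·6=30≤32, 6·0+3·6=18≤30, objective 48.
(a,b)=(2,5): 2·2+5·5=29≤32, 6·2+3·5=27≤30, objective 48.
No feasible integer point exceeds 52.

52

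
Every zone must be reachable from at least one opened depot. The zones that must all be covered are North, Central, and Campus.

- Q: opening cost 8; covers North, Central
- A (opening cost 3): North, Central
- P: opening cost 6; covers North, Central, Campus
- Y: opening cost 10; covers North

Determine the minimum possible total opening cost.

6

The greedy cost-per-new-zone heuristic would pick A and P for 9, but a cheaper cover exists.
P alone covers North, Central, Campus — every zone.
Total opening cost: 6.
No cover costs less than 6.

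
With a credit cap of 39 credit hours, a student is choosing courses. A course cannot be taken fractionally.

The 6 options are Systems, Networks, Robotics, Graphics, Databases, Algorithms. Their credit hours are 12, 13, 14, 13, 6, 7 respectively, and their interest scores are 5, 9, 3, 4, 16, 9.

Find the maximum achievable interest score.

39

Allowing fractional choices, the relaxed optimum would be about 39.3, but courses are indivisible.
Systems + Networks + Databases + Algorithms: credit hours 12 + 13 + 6 + 7 = 38 ≤ 39, interest score 5 + 9 + 16 + 9 = 39.
Networks + Graphics + Databases + Algorithms: credit hours 13 + 13 + 6 + 7 = 39 ≤ 39, interest score 9 + 4 + 16 + 9 = 38.
Networks + Databases + Algorithms: credit hours 13 + 6 + 7 = 26 ≤ 39, interest score 9 + 16 + 9 = 34.
Best is Systems, Networks, Databases, and Algorithms with total interest score 39.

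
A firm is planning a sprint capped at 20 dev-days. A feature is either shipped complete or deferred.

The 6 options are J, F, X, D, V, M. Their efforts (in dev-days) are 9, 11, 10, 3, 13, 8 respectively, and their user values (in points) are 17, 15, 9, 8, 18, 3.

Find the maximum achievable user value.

32

Treat it as a binary knapsack problem.
Take J and F: effort 9 + 11 = 20 ≤ 20, user value 17 + 15 = 32.
No other feasible combination does better.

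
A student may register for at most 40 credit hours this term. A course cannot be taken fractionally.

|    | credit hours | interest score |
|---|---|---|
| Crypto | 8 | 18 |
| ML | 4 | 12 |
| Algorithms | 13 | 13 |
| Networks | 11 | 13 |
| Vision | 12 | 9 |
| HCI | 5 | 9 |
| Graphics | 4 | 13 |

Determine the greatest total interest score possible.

Crypto + ML + Algorithms + HCI + Graphics: credit hours 8 + 4 + 13 + 5 + 4 = 34 ≤ 40, interest score 18 + 12 + 13 + 9 + 13 = 65.
Crypto + ML + Algorithms + Networks + Graphics: credit hours 8 + 4 + 13 + 11 + 4 = 40 ≤ 40, interest score 18 + 12 + 13 + 13 + 13 = 69.
Crypto + ML + Networks + HCI + Graphics: credit hours 8 + 4 + 11 + 5 + 4 = 32 ≤ 40, interest score 18 + 12 + 13 + 9 + 13 = 65.
Best is Crypto, ML, Algorithms, Networks, and Graphics with total interest score 69.

69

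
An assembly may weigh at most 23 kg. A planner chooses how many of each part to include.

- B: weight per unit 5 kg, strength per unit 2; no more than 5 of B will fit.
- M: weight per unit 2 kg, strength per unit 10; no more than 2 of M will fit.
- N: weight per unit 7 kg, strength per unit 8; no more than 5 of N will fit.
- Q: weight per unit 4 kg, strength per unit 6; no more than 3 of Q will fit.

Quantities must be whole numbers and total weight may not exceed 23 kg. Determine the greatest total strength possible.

This is a bounded integer knapsack.
Take 2×M, 1×N, and 3×Q: weight 23 ≤ 23, strength 2·10 + 1·8 + 3·6 = 46.
M has the best ratio (10/2) and is taken to its limit of 2; remaining capacity is filled optimally with the others.

46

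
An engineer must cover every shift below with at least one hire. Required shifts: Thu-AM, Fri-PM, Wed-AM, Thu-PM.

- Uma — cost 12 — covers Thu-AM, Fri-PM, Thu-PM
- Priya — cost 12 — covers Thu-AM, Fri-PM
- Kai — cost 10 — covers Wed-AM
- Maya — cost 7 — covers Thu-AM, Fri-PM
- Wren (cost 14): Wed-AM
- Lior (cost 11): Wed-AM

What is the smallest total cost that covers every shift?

22

This is an integer covering problem.
Choose Uma and Kai: together they cover Thu-AM, Fri-PM, Wed-AM, Thu-PM — every shift.
Total cost: 12 + 10 = 22.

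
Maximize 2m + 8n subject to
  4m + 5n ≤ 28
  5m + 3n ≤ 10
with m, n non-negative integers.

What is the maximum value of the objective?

(m,n)=(0,3): 4·0+5·3=15≤28, 5·0+3·3=9≤10, objective 24.
(m,n)=(0,2): 4·0+5·2=10≤28, 5·0+3·2=6≤10, objective 16.
No feasible integer point exceeds 24.

24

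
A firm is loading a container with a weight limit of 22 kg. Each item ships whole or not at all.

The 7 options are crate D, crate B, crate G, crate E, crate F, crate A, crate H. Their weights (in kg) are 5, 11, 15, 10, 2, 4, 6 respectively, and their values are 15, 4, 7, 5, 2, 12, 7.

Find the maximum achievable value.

Treat it as a binary knapsack problem.
Allowing fractional choices, the relaxed optimum would be about 38.5, but items are indivisible.
crate D + crate F + crate A + crate H: weight 5 + 2 + 4 + 6 = 17 ≤ 22, value 15 + 2 + 12 + 7 = 36.
crate D + crate E + crate F + crate A: weight 5 + 10 + 2 + 4 = 21 ≤ 22, value 15 + 5 + 2 + 12 = 34.
crate D + crate A + crate H: weight 5 + 4 + 6 = 15 ≤ 22, value 15 + 12 + 7 = 34.
Best is crate D, crate F, crate A, and crate H with total value 36.

36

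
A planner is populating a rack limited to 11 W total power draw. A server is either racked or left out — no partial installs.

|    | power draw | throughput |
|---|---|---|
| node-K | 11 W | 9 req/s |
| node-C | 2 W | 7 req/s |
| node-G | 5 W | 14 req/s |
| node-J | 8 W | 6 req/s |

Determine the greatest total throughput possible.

node-C + node-G: power draw 2 + 5 = 7 ≤ 11, throughput 7 + 14 = 21.
node-G: power draw 5 ≤ 11, throughput 14.
Best is node-C and node-G with total throughput 21.

21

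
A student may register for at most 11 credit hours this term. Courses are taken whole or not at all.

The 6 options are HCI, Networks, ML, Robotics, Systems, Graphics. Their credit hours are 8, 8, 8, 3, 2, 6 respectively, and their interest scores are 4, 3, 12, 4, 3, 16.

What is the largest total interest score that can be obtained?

Robotics + Graphics: credit hours 3 + 6 = 9 ≤ 11, interest score 4 + 16 = 20.
Robotics + Systems + Graphics: credit hours 3 + 2 + 6 = 11 ≤ 11, interest score 4 + 3 + 16 = 23.
Systems + Graphics: credit hours 2 + 6 = 8 ≤ 11, interest score 3 + 16 = 19.
Best is Robotics, Systems, and Graphics with total interest score 23.

23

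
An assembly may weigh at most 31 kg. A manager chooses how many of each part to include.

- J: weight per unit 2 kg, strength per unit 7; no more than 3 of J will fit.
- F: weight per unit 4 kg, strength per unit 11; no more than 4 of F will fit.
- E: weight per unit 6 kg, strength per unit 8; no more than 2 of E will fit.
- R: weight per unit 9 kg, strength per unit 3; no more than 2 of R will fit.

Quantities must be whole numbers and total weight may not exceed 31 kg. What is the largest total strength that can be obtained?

73

3×J, 4×F, and 1×E: weight 28 ≤ 31, strength 3·7 + 4·11 + 1·8 = 73.
3×J, 3×F, and 2×E: weight 30 ≤ 31, strength 3·7 + 3·11 + 2·8 = 70.
Best is 73.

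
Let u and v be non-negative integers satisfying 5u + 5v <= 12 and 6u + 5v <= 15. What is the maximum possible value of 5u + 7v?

(u,v)=(0,2): 5·0+5·2=10≤12, 6·0+5·2=10≤15, objective 14.
(u,v)=(1,1): 5·1+5·1=10≤12, 6·1+5·1=11≤15, objective 12.
(u,v)=(0,1): 5·0+5·1=5≤12, 6·0+5·1=5≤15, objective 7.
The best lattice point is (0,2), giving 14.

14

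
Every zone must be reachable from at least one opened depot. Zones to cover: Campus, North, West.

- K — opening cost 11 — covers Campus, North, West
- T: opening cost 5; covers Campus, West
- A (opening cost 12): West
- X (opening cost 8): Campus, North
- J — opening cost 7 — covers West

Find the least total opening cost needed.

11

This is a weighted set-cover instance.
The greedy cost-per-new-zone heuristic would pick T and X for 13, but a cheaper cover exists.
K alone covers Campus, North, West — every zone.
Total opening cost: 11.
No cover costs less than 11.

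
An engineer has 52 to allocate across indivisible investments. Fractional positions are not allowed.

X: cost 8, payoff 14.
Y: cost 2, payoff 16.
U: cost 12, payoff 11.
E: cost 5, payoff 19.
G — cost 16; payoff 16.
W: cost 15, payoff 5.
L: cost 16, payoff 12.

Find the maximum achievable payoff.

Y + U + E + G + L: cost 2 + 12 + 5 + 16 + 16 = 51 ≤ 52, payoff 16 + 11 + 19 + 16 + 12 = 74.
X + Y + E + G + L: cost 8 + 2 + 5 + 16 + 16 = 47 ≤ 52, payoff 14 + 16 + 19 + 16 + 12 = 77.
X + Y + U + E + G: cost 8 + 2 + 12 + 5 + 16 = 43 ≤ 52, payoff 14 + 16 + 11 + 19 + 16 = 76.
Best is X, Y, E, G, and L with total payoff 77.

77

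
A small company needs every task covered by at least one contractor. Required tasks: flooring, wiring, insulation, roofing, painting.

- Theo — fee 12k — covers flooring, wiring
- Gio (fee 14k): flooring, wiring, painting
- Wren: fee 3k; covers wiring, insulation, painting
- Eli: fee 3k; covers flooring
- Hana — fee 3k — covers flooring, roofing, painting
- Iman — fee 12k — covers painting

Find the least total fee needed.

6

Choose Wren and Hana: together they cover flooring, wiring, insulation, roofing, painting — every task.
Total fee: 3 + 3 = 6.
No cover costs less than 6.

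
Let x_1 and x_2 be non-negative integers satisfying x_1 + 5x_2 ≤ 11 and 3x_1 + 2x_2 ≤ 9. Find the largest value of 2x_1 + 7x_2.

(x_1,x_2)=(1,2): 1·1+5·2=11≤11, 3·1+2·2=7≤9, objective 16.
(x_1,x_2)=(0,2): 1·0+5·2=10≤11, 3·0+2·2=4≤9, objective 14.
(x_1,x_2)=(2,1): 1·2+5·1=7≤11, 3·2+2·1=8≤9, objective 11.
Maximum is 16 at (x_1,x_2)=(1,2).

16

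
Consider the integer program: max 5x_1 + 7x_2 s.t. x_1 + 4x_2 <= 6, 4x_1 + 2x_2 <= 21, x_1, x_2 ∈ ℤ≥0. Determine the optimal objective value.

(x_1,x_2)=(5,0) is feasible, giving 25.
(x_1,x_2)=(4,0) is feasible, giving 20.
Maximum is 25 at (x_1,x_2)=(5,0).

25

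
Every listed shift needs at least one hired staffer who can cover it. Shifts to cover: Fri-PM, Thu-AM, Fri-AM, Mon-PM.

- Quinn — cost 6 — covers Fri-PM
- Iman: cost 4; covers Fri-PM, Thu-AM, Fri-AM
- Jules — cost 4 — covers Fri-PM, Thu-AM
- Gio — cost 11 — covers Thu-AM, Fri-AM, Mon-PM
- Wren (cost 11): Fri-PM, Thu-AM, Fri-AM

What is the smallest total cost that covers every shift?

15

Choose Iman and Gio: together they cover Fri-PM, Thu-AM, Fri-AM, Mon-PM — every shift.
Total cost: 4 + 11 = 15.
No cover costs less than 15.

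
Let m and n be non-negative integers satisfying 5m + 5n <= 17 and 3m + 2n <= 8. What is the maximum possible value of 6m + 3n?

15

Relaxing integrality, the LP optimum is 16.00 at (m,n) = (2.67, 0), which is not an integer point.
(m,n)=(2,1): 5·2+5·1=15≤17, 3·2+2·1=8≤8, objective 15.
(m,n)=(1,2): 5·1+5·2=15≤17, 3·1+2·2=7≤8, objective 12.
(m,n)=(2,0): 5·2+5·0=10≤17, 3·2+2·0=6≤8, objective 12.
The best lattice point is (2,1), giving 15.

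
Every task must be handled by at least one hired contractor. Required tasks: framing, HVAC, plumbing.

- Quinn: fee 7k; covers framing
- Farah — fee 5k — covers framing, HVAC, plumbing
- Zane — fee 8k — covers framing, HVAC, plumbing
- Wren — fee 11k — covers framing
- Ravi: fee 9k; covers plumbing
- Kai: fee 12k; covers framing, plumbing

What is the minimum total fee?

Farah alone covers framing, HVAC, plumbing — every task.
Total fee: 5.
No cover costs less than 5.

5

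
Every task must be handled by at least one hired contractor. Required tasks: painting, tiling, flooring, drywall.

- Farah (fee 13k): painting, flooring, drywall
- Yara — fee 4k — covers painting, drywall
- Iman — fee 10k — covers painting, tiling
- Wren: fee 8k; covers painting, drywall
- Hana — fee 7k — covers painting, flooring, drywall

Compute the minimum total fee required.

17

The greedy cost-per-new-task heuristic would pick Yara, Hana, and Iman for 21, but a cheaper cover exists.
Choose Iman and Hana: together they cover painting, tiling, flooring, drywall — every task.
Total fee: 10 + 7 = 17.
No cover costs less than 17.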